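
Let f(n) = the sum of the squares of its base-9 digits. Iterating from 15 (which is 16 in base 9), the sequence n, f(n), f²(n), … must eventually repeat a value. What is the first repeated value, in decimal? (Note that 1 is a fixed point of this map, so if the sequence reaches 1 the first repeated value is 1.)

15 = (1,6)_9 → 1² + 6² = 37
37 = (4,1)_9 → 4² + 1² = 17
17 = (1,8)_9 → 1² + 8² = 65
65 = (7,2)_9 → 7² + 2² = 53
53 = (5,8)_9 → 5² + 8² = 89
89 = (1,0,8)_9 → 1² + 0² + 8² = 65  — 65 already appeared earlier.

65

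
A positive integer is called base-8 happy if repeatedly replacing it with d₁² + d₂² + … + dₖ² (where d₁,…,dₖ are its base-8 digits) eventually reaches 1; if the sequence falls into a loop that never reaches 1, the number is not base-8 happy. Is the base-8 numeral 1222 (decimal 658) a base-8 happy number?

not base-8 happy

658 = (1,2,2,2)_8 → 13
13 = (1,5)_8 → 26
26 = (3,2)_8 → 13  — 13 already seen; the sequence cycles without reaching 1.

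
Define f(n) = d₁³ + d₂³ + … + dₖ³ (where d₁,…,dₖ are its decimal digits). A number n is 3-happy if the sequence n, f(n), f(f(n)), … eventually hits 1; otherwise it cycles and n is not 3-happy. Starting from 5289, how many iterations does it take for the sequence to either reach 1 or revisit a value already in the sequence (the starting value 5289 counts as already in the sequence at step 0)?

5289 → 5³ + 2³ + 8³ + 9³ = 1374
1374 → 1³ + 3³ + 7³ + 4³ = 435
435 → 4³ + 3³ + 5³ = 216
216 → 2³ + 1³ + 6³ = 225
225 → 2³ + 2³ + 5³ = 141
141 → 1³ + 4³ + 1³ = 66
66 → 6³ + 6³ = 432
432 → 4³ + 3³ + 2³ = 99
99 → 9³ + 9³ = 1458
1458 → 1³ + 4³ + 5³ + 8³ = 702
702 → 7³ + 0³ + 2³ = 351
351 → 3³ + 5³ + 1³ = 153
153 → 1³ + 5³ + 3³ = 153  — 153 repeats.
That took 13 steps.

13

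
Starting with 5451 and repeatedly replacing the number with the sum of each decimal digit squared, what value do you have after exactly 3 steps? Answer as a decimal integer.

5451 → 5² + 4² + 5² + 1² = 67
67 → 6² + 7² = 85
85 → 8² + 5² = 89

89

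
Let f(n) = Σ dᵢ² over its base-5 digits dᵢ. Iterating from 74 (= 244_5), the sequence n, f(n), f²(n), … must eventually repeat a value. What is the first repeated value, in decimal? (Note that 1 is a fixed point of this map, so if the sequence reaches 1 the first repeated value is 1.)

4

74 = (2,4,4)_5 → 2² + 4² + 4² = 36
36 = (1,2,1)_5 → 1² + 2² + 1² = 6
6 = (1,1)_5 → 1² + 1² = 2
2 = (2)_5 → 2² = 4
4 = (4)_5 → 4² = 16
16 = (3,1)_5 → 3² + 1² = 10
10 = (2,0)_5 → 2² + 0² = 4  — 4 already appeared earlier.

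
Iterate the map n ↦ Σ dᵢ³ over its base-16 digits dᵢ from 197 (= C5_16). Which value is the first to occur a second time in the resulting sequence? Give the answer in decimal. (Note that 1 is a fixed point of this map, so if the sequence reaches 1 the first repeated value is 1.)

2729

197 = (12,5)_16 → 12³ + 5³ = 1853
1853 = (7,3,13)_16 → 7³ + 3³ + 13³ = 2567
2567 = (10,0,7)_16 → 10³ + 0³ + 7³ = 1343
1343 = (5,3,15)_16 → 5³ + 3³ + 15³ = 3527
3527 = (13,12,7)_16 → 13³ + 12³ + 7³ = 4268
4268 = (1,0,10,12)_16 → 1³ + 0³ + 10³ + 12³ = 2729
2729 = (10,10,9)_16 → 10³ + 10³ + 9³ = 2729  — 2729 already appeared earlier.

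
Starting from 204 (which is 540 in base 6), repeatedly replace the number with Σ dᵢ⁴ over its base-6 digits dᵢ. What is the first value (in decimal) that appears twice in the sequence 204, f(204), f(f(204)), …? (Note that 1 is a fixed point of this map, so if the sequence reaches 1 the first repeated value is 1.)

204 = (5,4,0)_6 → 5⁴ + 4⁴ + 0⁴ = 625 + 256 + 0 = 881
881 = (4,0,2,5)_6 → 4⁴ + 0⁴ + 2⁴ + 5⁴ = 256 + 0 + 16 + 625 = 897
897 = (4,0,5,3)_6 → 4⁴ + 0⁴ + 5⁴ + 3⁴ = 256 + 0 + 625 + 81 = 962
962 = (4,2,4,2)_6 → 4⁴ + 2⁴ + 4⁴ + 2⁴ = 256 + 16 + 256 + 16 = 544
544 = (2,3,0,4)_6 → 2⁴ + 3⁴ + 0⁴ + 4⁴ = 16 + 81 + 0 + 256 = 353
353 = (1,3,4,5)_6 → 1⁴ + 3⁴ + 4⁴ + 5⁴ = 1 + 81 + 256 + 625 = 963
963 = (4,2,4,3)_6 → 4⁴ + 2⁴ + 4⁴ + 3⁴ = 256 + 16 + 256 + 81 = 609
609 = (2,4,5,3)_6 → 2⁴ + 4⁴ + 5⁴ + 3⁴ = 16 + 256 + 625 + 81 = 978
978 = (4,3,1,0)_6 → 4⁴ + 3⁴ + 1⁴ + 0⁴ = 256 + 81 + 1 + 0 = 338
338 = (1,3,2,2)_6 → 1⁴ + 3⁴ + 2⁴ + 2⁴ = 1 + 81 + 16 + 16 = 114
114 = (3,1,0)_6 → 3⁴ + 1⁴ + 0⁴ = 81 + 1 + 0 = 82
82 = (2,1,4)_6 → 2⁴ + 1⁴ + 4⁴ = 16 + 1 + 256 = 273
273 = (1,1,3,3)_6 → 1⁴ + 1⁴ + 3⁴ + 3⁴ = 1 + 1 + 81 + 81 = 164
164 = (4,3,2)_6 → 4⁴ + 3⁴ + 2⁴ = 256 + 81 + 16 = 353  — 353 already appeared earlier.

353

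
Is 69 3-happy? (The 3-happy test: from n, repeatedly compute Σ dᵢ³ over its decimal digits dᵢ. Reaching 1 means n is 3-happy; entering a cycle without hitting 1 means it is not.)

69 → 6³ + 9³ = 216 + 729 = 945
945 → 9³ + 4³ + 5³ = 729 + 64 + 125 = 918
918 → 9³ + 1³ + 8³ = 729 + 1 + 512 = 1242
1242 → 1³ + 2³ + 4³ + 2³ = 1 + 8 + 64 + 8 = 81
81 → 8³ + 1³ = 512 + 1 = 513
513 → 5³ + 1³ + 3³ = 125 + 1 + 27 = 153
153 → 1³ + 5³ + 3³ = 1 + 125 + 27 = 153  — 153 already seen; the sequence cycles without reaching 1.

not 3-happy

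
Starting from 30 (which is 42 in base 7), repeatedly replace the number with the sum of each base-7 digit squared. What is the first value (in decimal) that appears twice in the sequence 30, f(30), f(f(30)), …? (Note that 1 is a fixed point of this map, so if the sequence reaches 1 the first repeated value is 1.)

2

30 = (4,2)_7 → 4² + 2² = 16 + 4 = 20
20 = (2,6)_7 → 2² + 6² = 4 + 36 = 40
40 = (5,5)_7 → 5² + 5² = 25 + 25 = 50
50 = (1,0,1)_7 → 1² + 0² + 1² = 1 + 0 + 1 = 2
2 = (2)_7 → 2² = 4
4 = (4)_7 → 4² = 16
16 = (2,2)_7 → 2² + 2² = 4 + 4 = 8
8 = (1,1)_7 → 1² + 1² = 1 + 1 = 2  — 2 already appeared earlier.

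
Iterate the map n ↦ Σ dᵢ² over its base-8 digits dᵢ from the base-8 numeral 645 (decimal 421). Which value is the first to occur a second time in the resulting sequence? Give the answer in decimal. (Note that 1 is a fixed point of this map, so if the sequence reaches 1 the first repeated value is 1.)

421 = (6,4,5)_8 → 6² + 4² + 5² = 77
77 = (1,1,5)_8 → 1² + 1² + 5² = 27
27 = (3,3)_8 → 3² + 3² = 18
18 = (2,2)_8 → 2² + 2² = 8
8 = (1,0)_8 → 1² + 0² = 1  — reached the fixed point 1.
1 → 1, so 1 is the first repeated value.

1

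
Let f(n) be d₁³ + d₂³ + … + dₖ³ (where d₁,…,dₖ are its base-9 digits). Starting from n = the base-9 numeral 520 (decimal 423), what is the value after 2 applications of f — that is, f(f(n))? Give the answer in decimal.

423 = (5,2,0)_9 → 133
133 = (1,5,7)_9 → 469

469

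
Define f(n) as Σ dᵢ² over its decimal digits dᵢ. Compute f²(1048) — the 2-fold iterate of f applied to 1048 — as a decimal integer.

65

1048 → 1² + 0² + 4² + 8² = 81
81 → 8² + 1² = 65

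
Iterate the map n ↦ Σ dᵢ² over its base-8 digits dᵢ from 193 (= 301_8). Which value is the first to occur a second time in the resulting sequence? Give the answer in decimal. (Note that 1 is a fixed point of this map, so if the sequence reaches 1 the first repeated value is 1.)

10

193 = (3,0,1)_8 → 3² + 0² + 1² = 9 + 0 + 1 = 10
10 = (1,2)_8 → 1² + 2² = 1 + 4 = 5
5 = (5)_8 → 5² = 25
25 = (3,1)_8 → 3² + 1² = 9 + 1 = 10  — 10 already appeared earlier.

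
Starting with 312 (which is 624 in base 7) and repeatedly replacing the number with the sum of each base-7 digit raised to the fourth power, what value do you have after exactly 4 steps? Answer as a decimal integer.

178

312 = (6,2,4)_7 → 6⁴ + 2⁴ + 4⁴ = 1568
1568 = (4,4,0,0)_7 → 4⁴ + 4⁴ + 0⁴ + 0⁴ = 512
512 = (1,3,3,1)_7 → 1⁴ + 3⁴ + 3⁴ + 1⁴ = 164
164 = (3,2,3)_7 → 3⁴ + 2⁴ + 3⁴ = 178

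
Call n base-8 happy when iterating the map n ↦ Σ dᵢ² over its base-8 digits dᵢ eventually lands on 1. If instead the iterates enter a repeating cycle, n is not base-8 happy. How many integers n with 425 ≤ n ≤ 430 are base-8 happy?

425: 425 → 62 → 85 → 30 → 45 → 50 → 40 → 25 → 10 → 5 → 25  (repeats 25)
426: 426 → 65 → 2 → 4 → 16 → 4  (repeats 4)
427: 427 → 70 → 37 → 41 → 26 → 13 → 26  (repeats 26)
428: 428 → 77 → 27 → 18 → 8 → 1  (reaches 1)
429: 429 → 86 → 41 → 26 → 13 → 26  (repeats 26)
430: 430 → 97 → 18 → 8 → 1  (reaches 1)
base-8 happy: 428, 430

2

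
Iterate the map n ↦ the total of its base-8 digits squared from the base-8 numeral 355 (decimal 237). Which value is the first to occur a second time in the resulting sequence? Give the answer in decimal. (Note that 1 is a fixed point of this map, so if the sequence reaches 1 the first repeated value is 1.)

16

237 = (3,5,5)_8 → 3² + 5² + 5² = 9 + 25 + 25 = 59
59 = (7,3)_8 → 7² + 3² = 49 + 9 = 58
58 = (7,2)_8 → 7² + 2² = 49 + 4 = 53
53 = (6,5)_8 → 6² + 5² = 36 + 25 = 61
61 = (7,5)_8 → 7² + 5² = 49 + 25 = 74
74 = (1,1,2)_8 → 1² + 1² + 2² = 1 + 1 + 4 = 6
6 = (6)_8 → 6² = 36
36 = (4,4)_8 → 4² + 4² = 16 + 16 = 32
32 = (4,0)_8 → 4² + 0² = 16 + 0 = 16
16 = (2,0)_8 → 2² + 0² = 4 + 0 = 4
4 = (4)_8 → 4² = 16  — 16 already appeared earlier.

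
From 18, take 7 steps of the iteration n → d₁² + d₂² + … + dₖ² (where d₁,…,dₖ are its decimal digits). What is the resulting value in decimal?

18 → 1² + 8² = 1 + 64 = 65
65 → 6² + 5² = 36 + 25 = 61
61 → 6² + 1² = 36 + 1 = 37
37 → 3² + 7² = 9 + 49 = 58
58 → 5² + 8² = 25 + 64 = 89
89 → 8² + 9² = 64 + 81 = 145
145 → 1² + 4² + 5² = 1 + 16 + 25 = 42

42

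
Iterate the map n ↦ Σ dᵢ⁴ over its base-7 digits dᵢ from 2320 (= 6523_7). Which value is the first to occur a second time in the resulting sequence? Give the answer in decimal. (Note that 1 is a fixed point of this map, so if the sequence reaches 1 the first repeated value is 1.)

2320 = (6,5,2,3)_7 → 6⁴ + 5⁴ + 2⁴ + 3⁴ = 2018
2018 = (5,6,1,2)_7 → 5⁴ + 6⁴ + 1⁴ + 2⁴ = 1938
1938 = (5,4,3,6)_7 → 5⁴ + 4⁴ + 3⁴ + 6⁴ = 2258
2258 = (6,4,0,4)_7 → 6⁴ + 4⁴ + 0⁴ + 4⁴ = 1808
1808 = (5,1,6,2)_7 → 5⁴ + 1⁴ + 6⁴ + 2⁴ = 1938  — 1938 already appeared earlier.

1938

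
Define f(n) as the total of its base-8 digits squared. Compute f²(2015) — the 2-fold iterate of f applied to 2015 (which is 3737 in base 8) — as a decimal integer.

2015 = (3,7,3,7)_8 → 3² + 7² + 3² + 7² = 9 + 49 + 9 + 49 = 116
116 = (1,6,4)_8 → 1² + 6² + 4² = 1 + 36 + 16 = 53

53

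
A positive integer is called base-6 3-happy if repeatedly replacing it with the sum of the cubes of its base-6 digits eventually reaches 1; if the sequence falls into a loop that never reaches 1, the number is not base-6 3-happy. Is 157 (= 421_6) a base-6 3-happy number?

157 = (4,2,1)_6 → 4³ + 2³ + 1³ = 64 + 8 + 1 = 73
73 = (2,0,1)_6 → 2³ + 0³ + 1³ = 8 + 0 + 1 = 9
9 = (1,3)_6 → 1³ + 3³ = 1 + 27 = 28
28 = (4,4)_6 → 4³ + 4³ = 64 + 64 = 128
128 = (3,3,2)_6 → 3³ + 3³ + 2³ = 27 + 27 + 8 = 62
62 = (1,4,2)_6 → 1³ + 4³ + 2³ = 1 + 64 + 8 = 73  — 73 already seen; the sequence cycles without reaching 1.

not base-6 3-happy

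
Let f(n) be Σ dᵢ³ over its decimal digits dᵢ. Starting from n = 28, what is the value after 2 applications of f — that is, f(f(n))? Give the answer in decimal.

133

28 → 520
520 → 133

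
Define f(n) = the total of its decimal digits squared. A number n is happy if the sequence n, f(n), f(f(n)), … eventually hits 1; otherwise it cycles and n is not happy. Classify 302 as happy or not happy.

302 → 13
13 → 10
10 → 1  — reached 1.

happy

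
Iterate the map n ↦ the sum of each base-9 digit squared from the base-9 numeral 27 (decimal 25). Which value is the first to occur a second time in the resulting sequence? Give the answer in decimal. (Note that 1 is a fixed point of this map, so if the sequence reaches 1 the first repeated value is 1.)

53

25 = (2,7)_9 → 2² + 7² = 53
53 = (5,8)_9 → 5² + 8² = 89
89 = (1,0,8)_9 → 1² + 0² + 8² = 65
65 = (7,2)_9 → 7² + 2² = 53  — 53 already appeared earlier.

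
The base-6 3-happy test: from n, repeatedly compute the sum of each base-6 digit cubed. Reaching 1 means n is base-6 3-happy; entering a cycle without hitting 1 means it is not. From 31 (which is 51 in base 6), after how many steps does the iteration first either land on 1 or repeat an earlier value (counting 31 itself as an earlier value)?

8

31 = (5,1)_6 → 5³ + 1³ = 125 + 1 = 126
126 = (3,3,0)_6 → 3³ + 3³ + 0³ = 27 + 27 + 0 = 54
54 = (1,3,0)_6 → 1³ + 3³ + 0³ = 1 + 27 + 0 = 28
28 = (4,4)_6 → 4³ + 4³ = 64 + 64 = 128
128 = (3,3,2)_6 → 3³ + 3³ + 2³ = 27 + 27 + 8 = 62
62 = (1,4,2)_6 → 1³ + 4³ + 2³ = 1 + 64 + 8 = 73
73 = (2,0,1)_6 → 2³ + 0³ + 1³ = 8 + 0 + 1 = 9
9 = (1,3)_6 → 1³ + 3³ = 1 + 27 = 28  — 28 repeats.
That took 8 steps.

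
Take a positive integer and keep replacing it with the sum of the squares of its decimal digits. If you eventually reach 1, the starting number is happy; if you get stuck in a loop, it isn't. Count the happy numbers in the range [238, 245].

1

238: 238 → 77 → 98 → 145 → 42 → 20 → 4 → 16 → 37 → 58 → 89 → 145  (repeats 145)
239: 239 → 94 → 97 → 130 → 10 → 1  (reaches 1)
240: 240 → 20 → 4 → 16 → 37 → 58 → 89 → 145 → 42 → 20  (repeats 20)
241: 241 → 21 → 5 → 25 → 29 → 85 → 89 → 145 → 42 → 20 → 4 → 16 → 37 → 58 → 89  (repeats 89)
242: 242 → 24 → 20 → 4 → 16 → 37 → 58 → 89 → 145 → 42 → 20  (repeats 20)
243: 243 → 29 → 85 → 89 → 145 → 42 → 20 → 4 → 16 → 37 → 58 → 89  (repeats 89)
244: 244 → 36 → 45 → 41 → 17 → 50 → 25 → 29 → 85 → 89 → 145 → 42 → 20 → 4 → 16 → 37 → 58 → 89  (repeats 89)
245: 245 → 45 → 41 → 17 → 50 → 25 → 29 → 85 → 89 → 145 → 42 → 20 → 4 → 16 → 37 → 58 → 89  (repeats 89)
happy: 239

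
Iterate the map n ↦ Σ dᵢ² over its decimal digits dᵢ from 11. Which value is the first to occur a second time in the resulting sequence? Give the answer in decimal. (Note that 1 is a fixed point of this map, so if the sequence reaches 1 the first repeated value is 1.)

11 → 1² + 1² = 1 + 1 = 2
2 → 2² = 4
4 → 4² = 16
16 → 1² + 6² = 1 + 36 = 37
37 → 3² + 7² = 9 + 49 = 58
58 → 5² + 8² = 25 + 64 = 89
89 → 8² + 9² = 64 + 81 = 145
145 → 1² + 4² + 5² = 1 + 16 + 25 = 42
42 → 4² + 2² = 16 + 4 = 20
20 → 2² + 0² = 4 + 0 = 4  — 4 already appeared earlier.

4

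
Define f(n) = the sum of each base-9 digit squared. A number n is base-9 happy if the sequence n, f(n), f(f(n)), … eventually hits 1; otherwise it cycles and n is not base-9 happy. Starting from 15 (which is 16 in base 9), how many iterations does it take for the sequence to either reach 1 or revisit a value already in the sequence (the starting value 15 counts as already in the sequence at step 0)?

15 = (1,6)_9 → 37
37 = (4,1)_9 → 17
17 = (1,8)_9 → 65
65 = (7,2)_9 → 53
53 = (5,8)_9 → 89
89 = (1,0,8)_9 → 65  — 65 repeats.
That took 6 steps.

6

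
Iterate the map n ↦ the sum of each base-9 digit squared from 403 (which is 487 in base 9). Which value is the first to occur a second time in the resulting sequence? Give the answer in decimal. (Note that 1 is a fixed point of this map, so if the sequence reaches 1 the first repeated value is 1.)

403 = (4,8,7)_9 → 4² + 8² + 7² = 129
129 = (1,5,3)_9 → 1² + 5² + 3² = 35
35 = (3,8)_9 → 3² + 8² = 73
73 = (8,1)_9 → 8² + 1² = 65
65 = (7,2)_9 → 7² + 2² = 53
53 = (5,8)_9 → 5² + 8² = 89
89 = (1,0,8)_9 → 1² + 0² + 8² = 65  — 65 already appeared earlier.

65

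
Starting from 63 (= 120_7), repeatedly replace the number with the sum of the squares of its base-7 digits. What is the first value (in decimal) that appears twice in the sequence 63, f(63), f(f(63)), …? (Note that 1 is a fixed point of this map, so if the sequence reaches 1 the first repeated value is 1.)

25

63 = (1,2,0)_7 → 1² + 2² + 0² = 1 + 4 + 0 = 5
5 = (5)_7 → 5² = 25
25 = (3,4)_7 → 3² + 4² = 9 + 16 = 25  — 25 already appeared earlier.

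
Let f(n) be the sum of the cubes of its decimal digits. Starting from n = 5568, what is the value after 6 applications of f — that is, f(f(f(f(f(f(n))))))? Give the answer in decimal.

5568 → 5³ + 5³ + 6³ + 8³ = 978
978 → 9³ + 7³ + 8³ = 1584
1584 → 1³ + 5³ + 8³ + 4³ = 702
702 → 7³ + 0³ + 2³ = 351
351 → 3³ + 5³ + 1³ = 153
153 → 1³ + 5³ + 3³ = 153

153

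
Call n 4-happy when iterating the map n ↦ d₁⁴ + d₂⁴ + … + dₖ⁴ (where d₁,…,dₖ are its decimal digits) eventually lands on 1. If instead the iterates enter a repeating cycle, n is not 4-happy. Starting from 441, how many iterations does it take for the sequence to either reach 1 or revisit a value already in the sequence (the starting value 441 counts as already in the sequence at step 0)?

15

441 → 4⁴ + 4⁴ + 1⁴ = 513
513 → 5⁴ + 1⁴ + 3⁴ = 707
707 → 7⁴ + 0⁴ + 7⁴ = 4802
4802 → 4⁴ + 8⁴ + 0⁴ + 2⁴ = 4368
4368 → 4⁴ + 3⁴ + 6⁴ + 8⁴ = 5729
5729 → 5⁴ + 7⁴ + 2⁴ + 9⁴ = 9603
9603 → 9⁴ + 6⁴ + 0⁴ + 3⁴ = 7938
7938 → 7⁴ + 9⁴ + 3⁴ + 8⁴ = 13139
13139 → 1⁴ + 3⁴ + 1⁴ + 3⁴ + 9⁴ = 6725
6725 → 6⁴ + 7⁴ + 2⁴ + 5⁴ = 4338
4338 → 4⁴ + 3⁴ + 3⁴ + 8⁴ = 4514
4514 → 4⁴ + 5⁴ + 1⁴ + 4⁴ = 1138
1138 → 1⁴ + 1⁴ + 3⁴ + 8⁴ = 4179
4179 → 4⁴ + 1⁴ + 7⁴ + 9⁴ = 9219
9219 → 9⁴ + 2⁴ + 1⁴ + 9⁴ = 13139  — 13139 repeats.
That took 15 steps.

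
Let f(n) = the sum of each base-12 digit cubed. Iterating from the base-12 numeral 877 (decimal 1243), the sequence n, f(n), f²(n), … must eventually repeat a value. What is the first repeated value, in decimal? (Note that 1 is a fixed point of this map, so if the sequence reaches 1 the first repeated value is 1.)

1539

1243 = (8,7,7)_12 → 8³ + 7³ + 7³ = 1198
1198 = (8,3,10)_12 → 8³ + 3³ + 10³ = 1539
1539 = (10,8,3)_12 → 10³ + 8³ + 3³ = 1539  — 1539 already appeared earlier.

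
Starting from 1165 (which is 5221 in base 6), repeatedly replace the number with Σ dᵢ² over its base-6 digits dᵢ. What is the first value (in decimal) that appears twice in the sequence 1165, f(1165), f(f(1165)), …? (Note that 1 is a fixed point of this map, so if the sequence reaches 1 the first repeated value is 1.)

1165 = (5,2,2,1)_6 → 5² + 2² + 2² + 1² = 25 + 4 + 4 + 1 = 34
34 = (5,4)_6 → 5² + 4² = 25 + 16 = 41
41 = (1,0,5)_6 → 1² + 0² + 5² = 1 + 0 + 25 = 26
26 = (4,2)_6 → 4² + 2² = 16 + 4 = 20
20 = (3,2)_6 → 3² + 2² = 9 + 4 = 13
13 = (2,1)_6 → 2² + 1² = 4 + 1 = 5
5 = (5)_6 → 5² = 25
25 = (4,1)_6 → 4² + 1² = 16 + 1 = 17
17 = (2,5)_6 → 2² + 5² = 4 + 25 = 29
29 = (4,5)_6 → 4² + 5² = 16 + 25 = 41  — 41 already appeared earlier.

41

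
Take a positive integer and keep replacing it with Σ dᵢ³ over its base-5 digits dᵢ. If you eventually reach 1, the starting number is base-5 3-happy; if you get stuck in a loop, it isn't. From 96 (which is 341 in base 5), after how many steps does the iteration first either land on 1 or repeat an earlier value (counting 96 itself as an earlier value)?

96 = (3,4,1)_5 → 3³ + 4³ + 1³ = 27 + 64 + 1 = 92
92 = (3,3,2)_5 → 3³ + 3³ + 2³ = 27 + 27 + 8 = 62
62 = (2,2,2)_5 → 2³ + 2³ + 2³ = 8 + 8 + 8 = 24
24 = (4,4)_5 → 4³ + 4³ = 64 + 64 = 128
128 = (1,0,0,3)_5 → 1³ + 0³ + 0³ + 3³ = 1 + 0 + 0 + 27 = 28
28 = (1,0,3)_5 → 1³ + 0³ + 3³ = 1 + 0 + 27 = 28  — 28 repeats.
That took 6 steps.

6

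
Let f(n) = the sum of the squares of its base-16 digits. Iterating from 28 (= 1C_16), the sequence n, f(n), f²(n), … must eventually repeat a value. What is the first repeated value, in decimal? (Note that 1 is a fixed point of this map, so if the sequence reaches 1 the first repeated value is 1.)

28 = (1,12)_16 → 1² + 12² = 1 + 144 = 145
145 = (9,1)_16 → 9² + 1² = 81 + 1 = 82
82 = (5,2)_16 → 5² + 2² = 25 + 4 = 29
29 = (1,13)_16 → 1² + 13² = 1 + 169 = 170
170 = (10,10)_16 → 10² + 10² = 100 + 100 = 200
200 = (12,8)_16 → 12² + 8² = 144 + 64 = 208
208 = (13,0)_16 → 13² + 0² = 169 + 0 = 169
169 = (10,9)_16 → 10² + 9² = 100 + 81 = 181
181 = (11,5)_16 → 11² + 5² = 121 + 25 = 146
146 = (9,2)_16 → 9² + 2² = 81 + 4 = 85
85 = (5,5)_16 → 5² + 5² = 25 + 25 = 50
50 = (3,2)_16 → 3² + 2² = 9 + 4 = 13
13 = (13)_16 → 13² = 169  — 169 already appeared earlier.

169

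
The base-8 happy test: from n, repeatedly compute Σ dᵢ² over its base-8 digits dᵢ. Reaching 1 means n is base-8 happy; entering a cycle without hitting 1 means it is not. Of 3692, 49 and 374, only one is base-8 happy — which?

3692: 3692 → 91 → 19 → 13 → 26 → 13  — repeats 13 (not base-8 happy)
49: 49 → 37 → 41 → 26 → 13 → 26  — repeats 26 (not base-8 happy)
374: 374 → 97 → 18 → 8 → 1  — reaches 1 (base-8 happy)

374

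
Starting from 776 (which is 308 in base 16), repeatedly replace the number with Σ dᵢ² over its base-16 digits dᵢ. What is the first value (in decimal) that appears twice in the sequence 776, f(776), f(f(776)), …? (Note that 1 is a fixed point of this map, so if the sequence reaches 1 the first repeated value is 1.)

776 = (3,0,8)_16 → 73
73 = (4,9)_16 → 97
97 = (6,1)_16 → 37
37 = (2,5)_16 → 29
29 = (1,13)_16 → 170
170 = (10,10)_16 → 200
200 = (12,8)_16 → 208
208 = (13,0)_16 → 169
169 = (10,9)_16 → 181
181 = (11,5)_16 → 146
146 = (9,2)_16 → 85
85 = (5,5)_16 → 50
50 = (3,2)_16 → 13
13 = (13)_16 → 169  — 169 already appeared earlier.

169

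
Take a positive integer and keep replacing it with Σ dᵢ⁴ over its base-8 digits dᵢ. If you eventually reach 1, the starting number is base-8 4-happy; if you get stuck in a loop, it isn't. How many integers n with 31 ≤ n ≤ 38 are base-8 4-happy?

1

31: 31 → 2482 → 2864 → 2177 → 273 → 273  — not base-8 4-happy
32: 32 → 256 → 256  — not base-8 4-happy
33: 33 → 257 → 257  — not base-8 4-happy
34: 34 → 272 → 272  — not base-8 4-happy
35: 35 → 337 → 642 → 33 → 257 → 257  — not base-8 4-happy
36: 36 → 512 → 1  — base-8 4-happy
37: 37 → 881 → 1923 → 1458 → 2624 → 626 → 1314 → 544 → 257 → 257  — not base-8 4-happy
38: 38 → 1552 → 97 → 258 → 272 → 272  — not base-8 4-happy
base-8 4-happy: 36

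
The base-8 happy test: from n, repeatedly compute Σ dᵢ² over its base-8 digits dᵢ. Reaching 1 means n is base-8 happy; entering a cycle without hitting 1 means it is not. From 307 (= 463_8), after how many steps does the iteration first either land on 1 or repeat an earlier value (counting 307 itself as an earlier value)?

8

307 = (4,6,3)_8 → 4² + 6² + 3² = 16 + 36 + 9 = 61
61 = (7,5)_8 → 7² + 5² = 49 + 25 = 74
74 = (1,1,2)_8 → 1² + 1² + 2² = 1 + 1 + 4 = 6
6 = (6)_8 → 6² = 36
36 = (4,4)_8 → 4² + 4² = 16 + 16 = 32
32 = (4,0)_8 → 4² + 0² = 16 + 0 = 16
16 = (2,0)_8 → 2² + 0² = 4 + 0 = 4
4 = (4)_8 → 4² = 16  — 16 repeats.
That took 8 steps.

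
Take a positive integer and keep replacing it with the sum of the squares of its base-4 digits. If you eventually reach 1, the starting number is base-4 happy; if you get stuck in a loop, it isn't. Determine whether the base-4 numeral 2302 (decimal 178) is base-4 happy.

base-4 happy

178 = (2,3,0,2)_4 → 2² + 3² + 0² + 2² = 4 + 9 + 0 + 4 = 17
17 = (1,0,1)_4 → 1² + 0² + 1² = 1 + 0 + 1 = 2
2 = (2)_4 → 2² = 4
4 = (1,0)_4 → 1² + 0² = 1 + 0 = 1  — reached 1.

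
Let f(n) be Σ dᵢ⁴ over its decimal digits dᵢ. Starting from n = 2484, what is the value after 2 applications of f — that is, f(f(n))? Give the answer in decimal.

1824

2484 → 2⁴ + 4⁴ + 8⁴ + 4⁴ = 4624
4624 → 4⁴ + 6⁴ + 2⁴ + 4⁴ = 1824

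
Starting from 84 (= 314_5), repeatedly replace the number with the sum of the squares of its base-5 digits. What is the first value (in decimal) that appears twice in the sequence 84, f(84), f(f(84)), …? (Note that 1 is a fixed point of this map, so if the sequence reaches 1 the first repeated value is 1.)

84 = (3,1,4)_5 → 3² + 1² + 4² = 26
26 = (1,0,1)_5 → 1² + 0² + 1² = 2
2 = (2)_5 → 2² = 4
4 = (4)_5 → 4² = 16
16 = (3,1)_5 → 3² + 1² = 10
10 = (2,0)_5 → 2² + 0² = 4  — 4 already appeared earlier.

4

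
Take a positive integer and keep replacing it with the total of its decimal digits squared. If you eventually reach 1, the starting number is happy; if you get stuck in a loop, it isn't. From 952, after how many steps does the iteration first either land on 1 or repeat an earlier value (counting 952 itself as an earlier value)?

11

952 → 110
110 → 2
2 → 4
4 → 16
16 → 37
37 → 58
58 → 89
89 → 145
145 → 42
42 → 20
20 → 4  — 4 repeats.
That took 11 steps.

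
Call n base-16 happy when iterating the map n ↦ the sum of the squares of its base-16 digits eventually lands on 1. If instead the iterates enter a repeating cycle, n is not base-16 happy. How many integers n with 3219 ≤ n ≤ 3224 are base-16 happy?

2

3219: 3219 → 234 → 296 → 69 → 41 → 85 → 50 → 13 → 169 → 181 → 146 → 85  — not base-16 happy
3220: 3220 → 241 → 226 → 200 → 208 → 169 → 181 → 146 → 85 → 50 → 13 → 169  — not base-16 happy
3221: 3221 → 250 → 325 → 42 → 104 → 100 → 52 → 25 → 82 → 29 → 170 → 200 → 208 → 169 → 181 → 146 → 85 → 50 → 13 → 169  — not base-16 happy
3222: 3222 → 261 → 26 → 101 → 61 → 178 → 125 → 218 → 269 → 170 → 200 → 208 → 169 → 181 → 146 → 85 → 50 → 13 → 169  — not base-16 happy
3223: 3223 → 274 → 6 → 36 → 20 → 17 → 2 → 4 → 16 → 1  — base-16 happy
3224: 3224 → 289 → 6 → 36 → 20 → 17 → 2 → 4 → 16 → 1  — base-16 happy
base-16 happy: 3223, 3224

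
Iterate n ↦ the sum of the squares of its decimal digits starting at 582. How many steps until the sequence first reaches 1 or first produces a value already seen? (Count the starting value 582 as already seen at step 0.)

14

582 → 5² + 8² + 2² = 93
93 → 9² + 3² = 90
90 → 9² + 0² = 81
81 → 8² + 1² = 65
65 → 6² + 5² = 61
61 → 6² + 1² = 37
37 → 3² + 7² = 58
58 → 5² + 8² = 89
89 → 8² + 9² = 145
145 → 1² + 4² + 5² = 42
42 → 4² + 2² = 20
20 → 2² + 0² = 4
4 → 4² = 16
16 → 1² + 6² = 37  — 37 repeats.
That took 14 steps.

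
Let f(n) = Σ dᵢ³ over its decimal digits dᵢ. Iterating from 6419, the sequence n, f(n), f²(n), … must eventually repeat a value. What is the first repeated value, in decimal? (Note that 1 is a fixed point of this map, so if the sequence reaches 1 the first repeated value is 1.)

371

6419 → 6³ + 4³ + 1³ + 9³ = 216 + 64 + 1 + 729 = 1010
1010 → 1³ + 0³ + 1³ + 0³ = 1 + 0 + 1 + 0 = 2
2 → 2³ = 8
8 → 8³ = 512
512 → 5³ + 1³ + 2³ = 125 + 1 + 8 = 134
134 → 1³ + 3³ + 4³ = 1 + 27 + 64 = 92
92 → 9³ + 2³ = 729 + 8 = 737
737 → 7³ + 3³ + 7³ = 343 + 27 + 343 = 713
713 → 7³ + 1³ + 3³ = 343 + 1 + 27 = 371
371 → 3³ + 7³ + 1³ = 27 + 343 + 1 = 371  — 371 already appeared earlier.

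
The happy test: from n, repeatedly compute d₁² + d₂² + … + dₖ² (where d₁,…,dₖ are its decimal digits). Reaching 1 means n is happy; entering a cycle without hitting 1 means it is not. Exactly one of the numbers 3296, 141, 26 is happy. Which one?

3296

3296: 3296 → 130 → 10 → 1  — reaches 1 (happy)
141: 141 → 18 → 65 → 61 → 37 → 58 → 89 → 145 → 42 → 20 → 4 → 16 → 37  — repeats 37 (not happy)
26: 26 → 40 → 16 → 37 → 58 → 89 → 145 → 42 → 20 → 4 → 16  — repeats 16 (not happy)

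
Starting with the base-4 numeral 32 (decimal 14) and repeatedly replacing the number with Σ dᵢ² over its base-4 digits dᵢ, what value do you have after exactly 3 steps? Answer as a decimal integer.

14 = (3,2)_4 → 3² + 2² = 13
13 = (3,1)_4 → 3² + 1² = 10
10 = (2,2)_4 → 2² + 2² = 8

8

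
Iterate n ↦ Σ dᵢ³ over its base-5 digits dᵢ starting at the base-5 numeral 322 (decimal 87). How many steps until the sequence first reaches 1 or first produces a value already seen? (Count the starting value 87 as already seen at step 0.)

87 = (3,2,2)_5 → 3³ + 2³ + 2³ = 27 + 8 + 8 = 43
43 = (1,3,3)_5 → 1³ + 3³ + 3³ = 1 + 27 + 27 = 55
55 = (2,1,0)_5 → 2³ + 1³ + 0³ = 8 + 1 + 0 = 9
9 = (1,4)_5 → 1³ + 4³ = 1 + 64 = 65
65 = (2,3,0)_5 → 2³ + 3³ + 0³ = 8 + 27 + 0 = 35
35 = (1,2,0)_5 → 1³ + 2³ + 0³ = 1 + 8 + 0 = 9  — 9 repeats.
That took 6 steps.

6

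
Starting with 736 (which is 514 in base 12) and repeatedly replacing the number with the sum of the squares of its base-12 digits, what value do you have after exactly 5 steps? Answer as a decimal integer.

736 = (5,1,4)_12 → 5² + 1² + 4² = 42
42 = (3,6)_12 → 3² + 6² = 45
45 = (3,9)_12 → 3² + 9² = 90
90 = (7,6)_12 → 7² + 6² = 85
85 = (7,1)_12 → 7² + 1² = 50

50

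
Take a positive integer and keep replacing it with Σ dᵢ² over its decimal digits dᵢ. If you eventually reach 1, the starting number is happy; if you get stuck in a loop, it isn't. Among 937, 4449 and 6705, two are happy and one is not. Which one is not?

937: 937 → 139 → 91 → 82 → 68 → 100 → 1  — reaches 1 (happy)
4449: 4449 → 129 → 86 → 100 → 1  — reaches 1 (happy)
6705: 6705 → 110 → 2 → 4 → 16 → 37 → 58 → 89 → 145 → 42 → 20 → 4  — repeats 4 (not happy)

6705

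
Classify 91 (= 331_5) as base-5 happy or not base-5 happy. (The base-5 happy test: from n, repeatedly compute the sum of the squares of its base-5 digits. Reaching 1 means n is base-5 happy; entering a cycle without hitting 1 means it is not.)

91 = (3,3,1)_5 → 3² + 3² + 1² = 19
19 = (3,4)_5 → 3² + 4² = 25
25 = (1,0,0)_5 → 1² + 0² + 0² = 1  — reached 1.

base-5 happy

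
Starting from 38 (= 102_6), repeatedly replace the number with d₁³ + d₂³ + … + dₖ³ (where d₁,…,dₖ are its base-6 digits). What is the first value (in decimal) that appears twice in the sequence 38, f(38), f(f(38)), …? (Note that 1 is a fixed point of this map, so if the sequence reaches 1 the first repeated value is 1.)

38 = (1,0,2)_6 → 1³ + 0³ + 2³ = 1 + 0 + 8 = 9
9 = (1,3)_6 → 1³ + 3³ = 1 + 27 = 28
28 = (4,4)_6 → 4³ + 4³ = 64 + 64 = 128
128 = (3,3,2)_6 → 3³ + 3³ + 2³ = 27 + 27 + 8 = 62
62 = (1,4,2)_6 → 1³ + 4³ + 2³ = 1 + 64 + 8 = 73
73 = (2,0,1)_6 → 2³ + 0³ + 1³ = 8 + 0 + 1 = 9  — 9 already appeared earlier.

9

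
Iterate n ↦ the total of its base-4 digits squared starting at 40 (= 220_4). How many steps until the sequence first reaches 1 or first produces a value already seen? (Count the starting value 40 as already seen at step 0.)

40 = (2,2,0)_4 → 8
8 = (2,0)_4 → 4
4 = (1,0)_4 → 1  — reached 1.
That took 3 steps.

3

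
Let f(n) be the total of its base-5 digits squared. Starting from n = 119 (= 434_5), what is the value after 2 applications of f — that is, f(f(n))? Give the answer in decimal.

11

119 = (4,3,4)_5 → 4² + 3² + 4² = 41
41 = (1,3,1)_5 → 1² + 3² + 1² = 11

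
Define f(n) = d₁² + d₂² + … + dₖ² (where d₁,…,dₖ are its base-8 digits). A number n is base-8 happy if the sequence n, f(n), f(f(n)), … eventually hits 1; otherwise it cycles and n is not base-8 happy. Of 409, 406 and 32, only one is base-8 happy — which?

409: 409 → 46 → 61 → 74 → 6 → 36 → 32 → 16 → 4 → 16  — repeats 16 (not base-8 happy)
406: 406 → 76 → 18 → 8 → 1  — reaches 1 (base-8 happy)
32: 32 → 16 → 4 → 16  — repeats 16 (not base-8 happy)

406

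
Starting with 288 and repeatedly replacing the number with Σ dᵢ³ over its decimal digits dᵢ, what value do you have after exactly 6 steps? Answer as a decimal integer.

288 → 2³ + 8³ + 8³ = 1032
1032 → 1³ + 0³ + 3³ + 2³ = 36
36 → 3³ + 6³ = 243
243 → 2³ + 4³ + 3³ = 99
99 → 9³ + 9³ = 1458
1458 → 1³ + 4³ + 5³ + 8³ = 702

702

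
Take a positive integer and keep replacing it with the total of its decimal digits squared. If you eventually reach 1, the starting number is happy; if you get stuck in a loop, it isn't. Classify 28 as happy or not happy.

28 → 2² + 8² = 68
68 → 6² + 8² = 100
100 → 1² + 0² + 0² = 1  — reached 1.

happy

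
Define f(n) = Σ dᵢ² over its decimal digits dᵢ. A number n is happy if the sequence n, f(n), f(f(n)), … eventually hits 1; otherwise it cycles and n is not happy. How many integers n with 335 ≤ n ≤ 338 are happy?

335: 335 → 43 → 25 → 29 → 85 → 89 → 145 → 42 → 20 → 4 → 16 → 37 → 58 → 89  (repeats 89)
336: 336 → 54 → 41 → 17 → 50 → 25 → 29 → 85 → 89 → 145 → 42 → 20 → 4 → 16 → 37 → 58 → 89  (repeats 89)
337: 337 → 67 → 85 → 89 → 145 → 42 → 20 → 4 → 16 → 37 → 58 → 89  (repeats 89)
338: 338 → 82 → 68 → 100 → 1  (reaches 1)
happy: 338

1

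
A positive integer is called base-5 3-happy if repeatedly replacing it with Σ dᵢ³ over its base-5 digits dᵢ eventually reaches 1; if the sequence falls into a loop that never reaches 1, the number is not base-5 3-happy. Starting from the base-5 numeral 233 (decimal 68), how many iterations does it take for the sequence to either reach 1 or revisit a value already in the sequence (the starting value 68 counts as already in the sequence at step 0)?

68 = (2,3,3)_5 → 2³ + 3³ + 3³ = 8 + 27 + 27 = 62
62 = (2,2,2)_5 → 2³ + 2³ + 2³ = 8 + 8 + 8 = 24
24 = (4,4)_5 → 4³ + 4³ = 64 + 64 = 128
128 = (1,0,0,3)_5 → 1³ + 0³ + 0³ + 3³ = 1 + 0 + 0 + 27 = 28
28 = (1,0,3)_5 → 1³ + 0³ + 3³ = 1 + 0 + 27 = 28  — 28 repeats.
That took 5 steps.

5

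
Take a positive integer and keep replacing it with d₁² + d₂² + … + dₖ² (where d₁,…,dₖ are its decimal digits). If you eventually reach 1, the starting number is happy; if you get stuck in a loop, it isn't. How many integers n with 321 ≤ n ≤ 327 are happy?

1

321: 321 → 14 → 17 → 50 → 25 → 29 → 85 → 89 → 145 → 42 → 20 → 4 → 16 → 37 → 58 → 89  (repeats 89)
322: 322 → 17 → 50 → 25 → 29 → 85 → 89 → 145 → 42 → 20 → 4 → 16 → 37 → 58 → 89  (repeats 89)
323: 323 → 22 → 8 → 64 → 52 → 29 → 85 → 89 → 145 → 42 → 20 → 4 → 16 → 37 → 58 → 89  (repeats 89)
324: 324 → 29 → 85 → 89 → 145 → 42 → 20 → 4 → 16 → 37 → 58 → 89  (repeats 89)
325: 325 → 38 → 73 → 58 → 89 → 145 → 42 → 20 → 4 → 16 → 37 → 58  (repeats 58)
326: 326 → 49 → 97 → 130 → 10 → 1  (reaches 1)
327: 327 → 62 → 40 → 16 → 37 → 58 → 89 → 145 → 42 → 20 → 4 → 16  (repeats 16)
happy: 326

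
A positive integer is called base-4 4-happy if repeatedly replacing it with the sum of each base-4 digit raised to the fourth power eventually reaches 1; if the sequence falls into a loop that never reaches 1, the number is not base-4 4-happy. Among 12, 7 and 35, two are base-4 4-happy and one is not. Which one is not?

12: 12 → 81 → 3 → 81  — repeats 81 (not base-4 4-happy)
7: 7 → 82 → 18 → 17 → 2 → 16 → 1  — reaches 1 (base-4 4-happy)
35: 35 → 97 → 18 → 17 → 2 → 16 → 1  — reaches 1 (base-4 4-happy)

12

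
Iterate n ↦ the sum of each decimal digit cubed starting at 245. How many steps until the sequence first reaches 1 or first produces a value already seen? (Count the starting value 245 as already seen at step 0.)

4

245 → 2³ + 4³ + 5³ = 197
197 → 1³ + 9³ + 7³ = 1073
1073 → 1³ + 0³ + 7³ + 3³ = 371
371 → 3³ + 7³ + 1³ = 371  — 371 repeats.
That took 4 steps.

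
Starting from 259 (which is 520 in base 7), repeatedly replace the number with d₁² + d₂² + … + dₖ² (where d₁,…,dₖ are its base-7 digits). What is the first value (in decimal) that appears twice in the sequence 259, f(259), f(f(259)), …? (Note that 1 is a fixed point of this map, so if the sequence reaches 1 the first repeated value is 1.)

29

259 = (5,2,0)_7 → 5² + 2² + 0² = 29
29 = (4,1)_7 → 4² + 1² = 17
17 = (2,3)_7 → 2² + 3² = 13
13 = (1,6)_7 → 1² + 6² = 37
37 = (5,2)_7 → 5² + 2² = 29  — 29 already appeared earlier.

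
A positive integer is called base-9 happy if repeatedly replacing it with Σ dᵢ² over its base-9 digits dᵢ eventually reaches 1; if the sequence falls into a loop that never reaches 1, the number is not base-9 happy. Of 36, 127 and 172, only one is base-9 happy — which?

127

36: 36 → 16 → 50 → 50  — repeats 50 (not base-9 happy)
127: 127 → 27 → 9 → 1  — reaches 1 (base-9 happy)
172: 172 → 6 → 36 → 16 → 50 → 50  — repeats 50 (not base-9 happy)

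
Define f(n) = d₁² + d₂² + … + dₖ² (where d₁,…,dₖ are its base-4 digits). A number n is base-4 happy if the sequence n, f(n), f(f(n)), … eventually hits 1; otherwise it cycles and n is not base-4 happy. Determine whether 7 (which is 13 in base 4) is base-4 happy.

base-4 happy

7 = (1,3)_4 → 1² + 3² = 1 + 9 = 10
10 = (2,2)_4 → 2² + 2² = 4 + 4 = 8
8 = (2,0)_4 → 2² + 0² = 4 + 0 = 4
4 = (1,0)_4 → 1² + 0² = 1 + 0 = 1  — reached 1.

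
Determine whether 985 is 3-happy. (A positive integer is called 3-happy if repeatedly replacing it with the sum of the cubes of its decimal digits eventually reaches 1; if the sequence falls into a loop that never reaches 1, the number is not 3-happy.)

985 → 1366
1366 → 460
460 → 280
280 → 520
520 → 133
133 → 55
55 → 250
250 → 133  — 133 already seen; the sequence cycles without reaching 1.

not 3-happy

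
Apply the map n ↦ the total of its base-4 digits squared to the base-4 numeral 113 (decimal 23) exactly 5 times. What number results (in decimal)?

23 = (1,1,3)_4 → 1² + 1² + 3² = 11
11 = (2,3)_4 → 2² + 3² = 13
13 = (3,1)_4 → 3² + 1² = 10
10 = (2,2)_4 → 2² + 2² = 8
8 = (2,0)_4 → 2² + 0² = 4

4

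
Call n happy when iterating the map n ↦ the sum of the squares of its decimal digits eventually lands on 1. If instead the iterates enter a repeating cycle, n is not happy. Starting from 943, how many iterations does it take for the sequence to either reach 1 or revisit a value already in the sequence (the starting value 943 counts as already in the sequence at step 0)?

943 → 9² + 4² + 3² = 81 + 16 + 9 = 106
106 → 1² + 0² + 6² = 1 + 0 + 36 = 37
37 → 3² + 7² = 9 + 49 = 58
58 → 5² + 8² = 25 + 64 = 89
89 → 8² + 9² = 64 + 81 = 145
145 → 1² + 4² + 5² = 1 + 16 + 25 = 42
42 → 4² + 2² = 16 + 4 = 20
20 → 2² + 0² = 4 + 0 = 4
4 → 4² = 16
16 → 1² + 6² = 1 + 36 = 37  — 37 repeats.
That took 10 steps.

10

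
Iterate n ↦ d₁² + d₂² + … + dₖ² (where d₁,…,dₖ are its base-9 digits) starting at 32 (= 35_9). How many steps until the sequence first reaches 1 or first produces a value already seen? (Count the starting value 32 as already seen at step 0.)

6

32 = (3,5)_9 → 3² + 5² = 9 + 25 = 34
34 = (3,7)_9 → 3² + 7² = 9 + 49 = 58
58 = (6,4)_9 → 6² + 4² = 36 + 16 = 52
52 = (5,7)_9 → 5² + 7² = 25 + 49 = 74
74 = (8,2)_9 → 8² + 2² = 64 + 4 = 68
68 = (7,5)_9 → 7² + 5² = 49 + 25 = 74  — 74 repeats.
That took 6 steps.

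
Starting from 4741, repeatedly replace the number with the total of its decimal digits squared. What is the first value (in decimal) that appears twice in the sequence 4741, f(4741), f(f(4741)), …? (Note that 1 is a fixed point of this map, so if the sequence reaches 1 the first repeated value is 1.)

1

4741 → 82
82 → 68
68 → 100
100 → 1  — reached the fixed point 1.
1 → 1, so 1 is the first repeated value.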